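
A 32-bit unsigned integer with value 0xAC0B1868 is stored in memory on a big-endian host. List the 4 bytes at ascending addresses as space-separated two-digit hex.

Split into bytes (most-significant first): AC 0B 18 68.
In big-endian order the high byte comes first in memory.
So the memory order matches the most-significant-first order: AC 0B 18 68.

AC 0B 18 68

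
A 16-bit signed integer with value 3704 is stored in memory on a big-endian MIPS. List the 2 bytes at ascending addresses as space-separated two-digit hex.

0E 78

3704 in hexadecimal, padded to 16 bits, is 0x0E78.
Split into bytes (most-significant first): 0E 78.
Big-endian stores the most-significant byte at the lowest address.
So the memory order matches the most-significant-first order: 0E 78.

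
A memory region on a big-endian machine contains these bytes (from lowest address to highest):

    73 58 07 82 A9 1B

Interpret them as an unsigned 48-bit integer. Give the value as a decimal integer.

In big-endian order the high byte comes first in memory.
The bytes are already most-significant first: 0x73580782A91B.
0x73580782A91B = 126821920319771.

126821920319771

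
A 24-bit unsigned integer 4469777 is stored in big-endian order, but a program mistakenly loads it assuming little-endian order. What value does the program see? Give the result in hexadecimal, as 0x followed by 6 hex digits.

4469777 in 24-bit hexadecimal is 0x443411.
Stored big-endian, the bytes at ascending addresses are 44 34 11.
Read back as little-endian, the first byte is least significant, giving 0x113444.

0x113444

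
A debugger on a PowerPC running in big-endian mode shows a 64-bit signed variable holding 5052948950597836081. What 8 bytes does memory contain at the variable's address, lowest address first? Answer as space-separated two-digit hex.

5052948950597836081 in hexadecimal, padded to 64 bits, is 0x461FAE4C84911D31.
Split into bytes (most-significant first): 46 1F AE 4C 84 91 1D 31.
In big-endian order the high byte comes first in memory.
So the memory order matches the most-significant-first order: 46 1F AE 4C 84 91 1D 31.

46 1F AE 4C 84 91 1D 31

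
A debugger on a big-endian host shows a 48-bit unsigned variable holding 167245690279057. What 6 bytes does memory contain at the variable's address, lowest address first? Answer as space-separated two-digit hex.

167245690279057 in hexadecimal, padded to 48 bits, is 0x981BEBF59491.
Split into bytes (most-significant first): 98 1B EB F5 94 91.
Big-endian: lowest address holds the most-significant byte.
So the memory order matches the most-significant-first order: 98 1B EB F5 94 91.

98 1B EB F5 94 91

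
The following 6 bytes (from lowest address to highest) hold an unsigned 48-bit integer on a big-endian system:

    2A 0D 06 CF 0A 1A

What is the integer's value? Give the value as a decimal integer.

46235437173274

Big-endian stores the most-significant byte at the lowest address.
The bytes are already most-significant first: 0x2A0D06CF0A1A.
0x2A0D06CF0A1A = 46235437173274.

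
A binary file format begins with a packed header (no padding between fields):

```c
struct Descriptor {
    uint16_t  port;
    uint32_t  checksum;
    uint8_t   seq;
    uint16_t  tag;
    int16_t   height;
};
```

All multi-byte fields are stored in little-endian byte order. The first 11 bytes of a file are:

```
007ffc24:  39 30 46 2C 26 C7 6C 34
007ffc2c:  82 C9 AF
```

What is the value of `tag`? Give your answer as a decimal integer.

`tag` follows `port` (2 B), `checksum` (4 B), `seq` (1 B), so it starts at offset 2 + 4 + 1 = 7 and occupies 2 bytes.
Bytes at offsets 7..8: 34 82.
Little-endian stores the least-significant byte at the lowest address.
Reassemble most-significant byte first: 82 34 → 0x8234.
0x8234 = 33332.

33332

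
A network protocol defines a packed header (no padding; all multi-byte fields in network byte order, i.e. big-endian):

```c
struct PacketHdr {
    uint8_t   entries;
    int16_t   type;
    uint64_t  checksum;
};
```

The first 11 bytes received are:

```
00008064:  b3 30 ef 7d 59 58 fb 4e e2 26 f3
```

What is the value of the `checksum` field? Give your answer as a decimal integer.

`checksum` follows `entries` (1 B), `type` (2 B), so it starts at offset 1 + 2 = 3 and occupies 8 bytes.
Bytes at offsets 3..10: 7D 59 58 FB 4E E2 26 F3.
Big-endian: lowest address holds the most-significant byte.
The bytes are already most-significant first: 0x7D5958FB4EE226F3.
0x7D5958FB4EE226F3 = 9032348364051719923.

9032348364051719923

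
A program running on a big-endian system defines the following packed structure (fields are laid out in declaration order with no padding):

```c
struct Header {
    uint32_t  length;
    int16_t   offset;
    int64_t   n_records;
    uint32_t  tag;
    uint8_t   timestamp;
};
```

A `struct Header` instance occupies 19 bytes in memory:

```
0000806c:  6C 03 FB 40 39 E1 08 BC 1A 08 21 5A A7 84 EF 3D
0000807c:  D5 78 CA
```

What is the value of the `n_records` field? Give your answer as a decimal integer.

629406670146676612

`n_records` follows `length` (4 B), `offset` (2 B), so it starts at offset 4 + 2 = 6 and occupies 8 bytes.
Bytes at offsets 6..13: 08 BC 1A 08 21 5A A7 84.
Big-endian stores the most-significant byte at the lowest address.
The bytes are already most-significant first: 0x08BC1A08215AA784.
0x08BC1A08215AA784 = 629406670146676612.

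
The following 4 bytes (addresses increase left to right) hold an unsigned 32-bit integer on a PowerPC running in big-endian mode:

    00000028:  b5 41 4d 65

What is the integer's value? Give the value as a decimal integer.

3040955749

In big-endian order the high byte comes first in memory.
The bytes are already most-significant first: 0xB5414D65.
0xB5414D65 = 3040955749.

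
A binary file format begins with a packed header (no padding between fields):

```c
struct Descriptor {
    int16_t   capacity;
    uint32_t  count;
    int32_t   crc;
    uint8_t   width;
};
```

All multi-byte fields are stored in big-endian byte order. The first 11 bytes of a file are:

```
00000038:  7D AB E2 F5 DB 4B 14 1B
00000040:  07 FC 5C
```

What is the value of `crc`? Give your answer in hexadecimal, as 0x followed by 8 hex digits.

`crc` follows `capacity` (2 B), `count` (4 B), so it starts at offset 2 + 4 = 6 and occupies 4 bytes.
Bytes at offsets 6..9: 14 1B 07 FC.
Big-endian: lowest address holds the most-significant byte.
The bytes are already most-significant first: 0x141B07FC.

0x141B07FC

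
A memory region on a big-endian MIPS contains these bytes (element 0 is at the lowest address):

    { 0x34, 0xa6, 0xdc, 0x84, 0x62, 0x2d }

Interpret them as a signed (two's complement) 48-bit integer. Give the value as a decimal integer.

57891268878893

Big-endian stores the most-significant byte at the lowest address.
The bytes are already most-significant first: 0x34A6DC84622D.
0x34A6DC84622D = 57891268878893.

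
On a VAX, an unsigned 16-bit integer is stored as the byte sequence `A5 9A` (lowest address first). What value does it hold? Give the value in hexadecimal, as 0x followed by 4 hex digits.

0x9AA5

In little-endian order the low byte comes first in memory.
Reassemble most-significant byte first: 9A A5 → 0x9AA5.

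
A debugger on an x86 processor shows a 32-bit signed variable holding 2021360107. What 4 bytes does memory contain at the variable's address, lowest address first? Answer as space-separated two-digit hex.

2021360107 in hexadecimal, padded to 32 bits, is 0x787B81EB.
Split into bytes (most-significant first): 78 7B 81 EB.
Little-endian stores the least-significant byte at the lowest address.
So at ascending addresses the bytes are EB 81 7B 78.

EB 81 7B 78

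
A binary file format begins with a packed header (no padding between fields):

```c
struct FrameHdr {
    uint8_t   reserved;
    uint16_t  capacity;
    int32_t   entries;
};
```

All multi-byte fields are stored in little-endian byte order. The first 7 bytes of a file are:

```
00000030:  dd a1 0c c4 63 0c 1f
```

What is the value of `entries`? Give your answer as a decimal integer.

`entries` follows `reserved` (1 B), `capacity` (2 B), so it starts at offset 1 + 2 = 3 and occupies 4 bytes.
Bytes at offsets 3..6: C4 63 0C 1F.
Little-endian: lowest address holds the least-significant byte.
Reassemble most-significant byte first: 1F 0C 63 C4 → 0x1F0C63C4.
0x1F0C63C4 = 520905668.

520905668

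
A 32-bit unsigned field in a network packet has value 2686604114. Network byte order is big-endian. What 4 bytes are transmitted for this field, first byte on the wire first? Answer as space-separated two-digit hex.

2686604114 in hexadecimal, padded to 32 bits, is 0xA0225352.
Split into bytes (most-significant first): A0 22 53 52.
Big-endian: lowest address holds the most-significant byte.
So the memory order matches the most-significant-first order: A0 22 53 52.

A0 22 53 52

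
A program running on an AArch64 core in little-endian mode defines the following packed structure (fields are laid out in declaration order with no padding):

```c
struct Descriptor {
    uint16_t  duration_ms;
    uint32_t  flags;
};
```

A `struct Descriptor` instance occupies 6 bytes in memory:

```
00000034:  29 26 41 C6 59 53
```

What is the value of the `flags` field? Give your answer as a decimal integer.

`flags` follows `duration_ms` (2 bytes), so it starts at byte offset 2 and occupies 4 bytes.
Bytes at offsets 2..5: 41 C6 59 53.
Little-endian: lowest address holds the least-significant byte.
Reassemble most-significant byte first: 53 59 C6 41 → 0x5359C641.
0x5359C641 = 1398392385.

1398392385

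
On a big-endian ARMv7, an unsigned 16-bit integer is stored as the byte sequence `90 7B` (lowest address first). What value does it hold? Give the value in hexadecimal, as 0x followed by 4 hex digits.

Big-endian stores the most-significant byte at the lowest address.
The bytes are already most-significant first: 0x907B.

0x907B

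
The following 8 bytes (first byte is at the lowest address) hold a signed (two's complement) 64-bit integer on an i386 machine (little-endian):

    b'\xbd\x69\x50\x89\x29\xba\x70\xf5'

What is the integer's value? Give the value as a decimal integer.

-760903649465439811

Little-endian stores the least-significant byte at the lowest address.
Reassemble most-significant byte first: F5 70 BA 29 89 50 69 BD → 0xF570BA29895069BD.
Top bit is set, so as a signed 64-bit value this is 0xF570BA29895069BD − 2^64 = -760903649465439811.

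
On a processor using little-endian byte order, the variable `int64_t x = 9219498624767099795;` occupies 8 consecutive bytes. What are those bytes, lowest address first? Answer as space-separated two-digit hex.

93 03 72 F8 26 3D F2 7F

9219498624767099795 in hexadecimal, padded to 64 bits, is 0x7FF23D26F8720393.
Split into bytes (most-significant first): 7F F2 3D 26 F8 72 03 93.
Little-endian stores the least-significant byte at the lowest address.
So at ascending addresses the bytes are 93 03 72 F8 26 3D F2 7F.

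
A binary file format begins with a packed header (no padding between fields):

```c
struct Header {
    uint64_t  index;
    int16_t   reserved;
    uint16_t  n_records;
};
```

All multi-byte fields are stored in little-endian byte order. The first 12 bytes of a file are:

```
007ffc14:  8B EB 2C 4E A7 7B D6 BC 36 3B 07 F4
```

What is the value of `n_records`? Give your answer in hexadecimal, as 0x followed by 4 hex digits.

`n_records` follows `index` (8 B), `reserved` (2 B), so it starts at offset 8 + 2 = 10 and occupies 2 bytes.
Bytes at offsets 10..11: 07 F4.
Little-endian: lowest address holds the least-significant byte.
Reassemble most-significant byte first: F4 07 → 0xF407.

0xF407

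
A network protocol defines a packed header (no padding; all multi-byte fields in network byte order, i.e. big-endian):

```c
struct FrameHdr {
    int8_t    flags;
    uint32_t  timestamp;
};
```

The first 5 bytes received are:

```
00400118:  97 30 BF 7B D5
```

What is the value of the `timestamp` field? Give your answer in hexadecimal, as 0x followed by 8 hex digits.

0x30BF7BD5

`timestamp` follows `flags` (1 byte), so it starts at byte offset 1 and occupies 4 bytes.
Bytes at offsets 1..4: 30 BF 7B D5.
In big-endian order the high byte comes first in memory.
The bytes are already most-significant first: 0x30BF7BD5.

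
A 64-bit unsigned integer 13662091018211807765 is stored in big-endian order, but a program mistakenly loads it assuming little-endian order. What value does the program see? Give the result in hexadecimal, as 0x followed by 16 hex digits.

13662091018211807765 in 64-bit hexadecimal is 0xBD997F656D91D215.
Stored big-endian, the bytes at ascending addresses are BD 99 7F 65 6D 91 D2 15.
Read back as little-endian, the first byte is least significant, giving 0x15D2916D657F99BD.

0x15D2916D657F99BD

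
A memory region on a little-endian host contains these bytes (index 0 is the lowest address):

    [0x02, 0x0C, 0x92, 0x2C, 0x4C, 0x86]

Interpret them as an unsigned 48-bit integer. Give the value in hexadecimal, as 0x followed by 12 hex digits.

0x864C2C920C02

Little-endian stores the least-significant byte at the lowest address.
Reassemble most-significant byte first: 86 4C 2C 92 0C 02 → 0x864C2C920C02.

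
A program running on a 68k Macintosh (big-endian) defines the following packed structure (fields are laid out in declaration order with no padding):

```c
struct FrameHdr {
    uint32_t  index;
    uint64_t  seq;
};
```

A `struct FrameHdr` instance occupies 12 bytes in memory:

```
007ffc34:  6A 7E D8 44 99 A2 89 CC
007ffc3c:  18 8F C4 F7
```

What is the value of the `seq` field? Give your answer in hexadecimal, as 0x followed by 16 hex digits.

`seq` follows `index` (4 bytes), so it starts at byte offset 4 and occupies 8 bytes.
Bytes at offsets 4..11: 99 A2 89 CC 18 8F C4 F7.
Big-endian: lowest address holds the most-significant byte.
The bytes are already most-significant first: 0x99A289CC188FC4F7.

0x99A289CC188FC4F7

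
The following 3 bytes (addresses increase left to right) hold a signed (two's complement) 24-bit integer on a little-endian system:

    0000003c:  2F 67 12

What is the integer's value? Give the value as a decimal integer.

1206063

In little-endian order the low byte comes first in memory.
Reassemble most-significant byte first: 12 67 2F → 0x12672F.
0x12672F = 1206063.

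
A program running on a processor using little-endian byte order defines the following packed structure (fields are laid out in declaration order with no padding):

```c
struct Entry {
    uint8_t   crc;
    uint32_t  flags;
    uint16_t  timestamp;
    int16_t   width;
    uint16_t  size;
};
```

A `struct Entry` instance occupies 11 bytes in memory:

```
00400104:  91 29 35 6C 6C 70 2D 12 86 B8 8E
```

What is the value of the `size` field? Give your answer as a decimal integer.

36536

`size` follows `crc` (1 B), `flags` (4 B), `timestamp` (2 B), `width` (2 B), so it starts at offset 1 + 4 + 2 + 2 = 9 and occupies 2 bytes.
Bytes at offsets 9..10: B8 8E.
Little-endian stores the least-significant byte at the lowest address.
Reassemble most-significant byte first: 8E B8 → 0x8EB8.
0x8EB8 = 36536.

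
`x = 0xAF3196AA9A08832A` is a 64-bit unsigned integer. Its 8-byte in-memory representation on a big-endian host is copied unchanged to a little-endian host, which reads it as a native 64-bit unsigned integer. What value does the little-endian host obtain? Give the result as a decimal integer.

3063301631922024879

Stored big-endian, the bytes at ascending addresses are AF 31 96 AA 9A 08 83 2A.
Read back as little-endian, the first byte is least significant, giving 0x2A83089AAA9631AF.
0x2A83089AAA9631AF = 3063301631922024879.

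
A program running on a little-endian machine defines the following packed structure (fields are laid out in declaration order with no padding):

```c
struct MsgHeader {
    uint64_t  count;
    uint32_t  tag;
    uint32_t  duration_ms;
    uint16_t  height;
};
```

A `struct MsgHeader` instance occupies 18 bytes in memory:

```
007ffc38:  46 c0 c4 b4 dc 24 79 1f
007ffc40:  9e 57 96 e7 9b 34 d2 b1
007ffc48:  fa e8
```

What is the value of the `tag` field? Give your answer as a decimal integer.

`tag` follows `count` (8 bytes), so it starts at byte offset 8 and occupies 4 bytes.
Bytes at offsets 8..11: 9E 57 96 E7.
Little-endian stores the least-significant byte at the lowest address.
Reassemble most-significant byte first: E7 96 57 9E → 0xE796579E.
0xE796579E = 3885389726.

3885389726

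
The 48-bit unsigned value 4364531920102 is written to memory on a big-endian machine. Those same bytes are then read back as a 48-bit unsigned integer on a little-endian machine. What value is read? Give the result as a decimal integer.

4364531920102 in 48-bit hexadecimal is 0x03F8325FECE6.
Stored big-endian, the bytes at ascending addresses are 03 F8 32 5F EC E6.
Read back as little-endian, the first byte is least significant, giving 0xE6EC5F32F803.
0xE6EC5F32F803 = 253902883846147.

253902883846147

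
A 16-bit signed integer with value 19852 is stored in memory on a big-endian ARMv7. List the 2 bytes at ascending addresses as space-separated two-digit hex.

19852 in hexadecimal, padded to 16 bits, is 0x4D8C.
Split into bytes (most-significant first): 4D 8C.
Big-endian: lowest address holds the most-significant byte.
So the memory order matches the most-significant-first order: 4D 8C.

4D 8C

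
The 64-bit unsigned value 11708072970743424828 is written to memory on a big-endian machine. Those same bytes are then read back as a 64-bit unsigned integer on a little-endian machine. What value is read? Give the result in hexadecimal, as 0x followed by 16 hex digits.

0x3CA783B9556E7BA2

11708072970743424828 in 64-bit hexadecimal is 0xA27B6E55B983A73C.
Stored big-endian, the bytes at ascending addresses are A2 7B 6E 55 B9 83 A7 3C.
Read back as little-endian, the first byte is least significant, giving 0x3CA783B9556E7BA2.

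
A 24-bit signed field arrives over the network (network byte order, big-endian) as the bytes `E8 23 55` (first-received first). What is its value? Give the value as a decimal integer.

In big-endian order the high byte comes first in memory.
The bytes are already most-significant first: 0xE82355.
Top bit is set, so as a signed 24-bit value this is 0xE82355 − 2^24 = -1563819.

-1563819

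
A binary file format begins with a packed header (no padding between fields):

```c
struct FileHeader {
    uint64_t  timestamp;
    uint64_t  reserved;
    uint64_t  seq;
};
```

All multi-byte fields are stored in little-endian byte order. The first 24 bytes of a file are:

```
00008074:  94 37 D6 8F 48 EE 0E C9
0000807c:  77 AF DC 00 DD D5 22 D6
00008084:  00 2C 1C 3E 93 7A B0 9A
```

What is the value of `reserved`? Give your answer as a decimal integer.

`reserved` follows `timestamp` (8 bytes), so it starts at byte offset 8 and occupies 8 bytes.
Bytes at offsets 8..15: 77 AF DC 00 DD D5 22 D6.
Little-endian: lowest address holds the least-significant byte.
Reassemble most-significant byte first: D6 22 D5 DD 00 DC AF 77 → 0xD622D5DD00DCAF77.
0xD622D5DD00DCAF77 = 15430130418503692151.

15430130418503692151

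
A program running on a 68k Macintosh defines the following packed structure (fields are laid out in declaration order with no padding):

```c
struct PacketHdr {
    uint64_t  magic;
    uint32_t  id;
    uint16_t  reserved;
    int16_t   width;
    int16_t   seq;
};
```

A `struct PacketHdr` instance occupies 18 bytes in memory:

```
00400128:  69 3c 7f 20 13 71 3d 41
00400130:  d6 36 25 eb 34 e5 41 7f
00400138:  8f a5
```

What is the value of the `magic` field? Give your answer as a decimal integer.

7583075648326942017

`magic` is the first field, at byte offset 0, occupying 8 bytes.
Bytes at offsets 0..7: 69 3C 7F 20 13 71 3D 41.
Big-endian stores the most-significant byte at the lowest address.
The bytes are already most-significant first: 0x693C7F2013713D41.
0x693C7F2013713D41 = 7583075648326942017.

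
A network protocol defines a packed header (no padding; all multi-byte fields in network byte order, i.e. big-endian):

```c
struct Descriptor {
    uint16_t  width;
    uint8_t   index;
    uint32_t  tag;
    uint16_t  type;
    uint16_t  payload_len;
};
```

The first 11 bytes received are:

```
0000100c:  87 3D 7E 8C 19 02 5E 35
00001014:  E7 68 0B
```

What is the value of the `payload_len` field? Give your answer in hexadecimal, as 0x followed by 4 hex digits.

0x680B

`payload_len` follows `width` (2 B), `index` (1 B), `tag` (4 B), `type` (2 B), so it starts at offset 2 + 1 + 4 + 2 = 9 and occupies 2 bytes.
Bytes at offsets 9..10: 68 0B.
In big-endian order the high byte comes first in memory.
The bytes are already most-significant first: 0x680B.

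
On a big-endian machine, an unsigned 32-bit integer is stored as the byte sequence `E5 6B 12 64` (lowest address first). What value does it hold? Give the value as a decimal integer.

Big-endian stores the most-significant byte at the lowest address.
The bytes are already most-significant first: 0xE56B1264.
0xE56B1264 = 3848999524.

3848999524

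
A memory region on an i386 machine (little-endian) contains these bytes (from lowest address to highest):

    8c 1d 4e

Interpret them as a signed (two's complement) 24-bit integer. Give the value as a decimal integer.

Little-endian stores the least-significant byte at the lowest address.
Reassemble most-significant byte first: 4E 1D 8C → 0x4E1D8C.
0x4E1D8C = 5119372.

5119372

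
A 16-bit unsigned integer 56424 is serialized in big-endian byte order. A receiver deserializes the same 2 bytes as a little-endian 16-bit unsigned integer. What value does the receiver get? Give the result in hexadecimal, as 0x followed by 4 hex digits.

56424 in 16-bit hexadecimal is 0xDC68.
Stored big-endian, the bytes at ascending addresses are DC 68.
Read back as little-endian, the first byte is least significant, giving 0x68DC.

0x68DC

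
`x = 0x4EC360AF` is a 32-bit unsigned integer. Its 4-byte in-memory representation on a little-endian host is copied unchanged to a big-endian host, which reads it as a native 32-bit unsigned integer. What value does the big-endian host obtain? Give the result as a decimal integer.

Stored little-endian, the bytes at ascending addresses are AF 60 C3 4E.
Read back as big-endian, the last byte is least significant, giving 0xAF60C34E.
0xAF60C34E = 2942354254.

2942354254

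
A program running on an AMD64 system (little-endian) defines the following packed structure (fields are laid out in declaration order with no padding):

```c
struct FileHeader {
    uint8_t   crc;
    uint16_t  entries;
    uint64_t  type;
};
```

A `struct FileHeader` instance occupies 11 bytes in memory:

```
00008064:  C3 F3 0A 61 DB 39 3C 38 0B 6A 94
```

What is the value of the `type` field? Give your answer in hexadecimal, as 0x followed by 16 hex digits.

0x946A0B383C39DB61

`type` follows `crc` (1 B), `entries` (2 B), so it starts at offset 1 + 2 = 3 and occupies 8 bytes.
Bytes at offsets 3..10: 61 DB 39 3C 38 0B 6A 94.
In little-endian order the low byte comes first in memory.
Reassemble most-significant byte first: 94 6A 0B 38 3C 39 DB 61 → 0x946A0B383C39DB61.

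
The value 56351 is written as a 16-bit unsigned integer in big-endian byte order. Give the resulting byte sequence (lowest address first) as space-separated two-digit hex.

56351 in hexadecimal, padded to 16 bits, is 0xDC1F.
Split into bytes (most-significant first): DC 1F.
Big-endian stores the most-significant byte at the lowest address.
So the memory order matches the most-significant-first order: DC 1F.

DC 1F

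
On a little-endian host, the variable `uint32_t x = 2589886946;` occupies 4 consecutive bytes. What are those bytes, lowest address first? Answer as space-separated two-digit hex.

E2 89 5E 9A

2589886946 in hexadecimal, padded to 32 bits, is 0x9A5E89E2.
Split into bytes (most-significant first): 9A 5E 89 E2.
In little-endian order the low byte comes first in memory.
So at ascending addresses the bytes are E2 89 5E 9A.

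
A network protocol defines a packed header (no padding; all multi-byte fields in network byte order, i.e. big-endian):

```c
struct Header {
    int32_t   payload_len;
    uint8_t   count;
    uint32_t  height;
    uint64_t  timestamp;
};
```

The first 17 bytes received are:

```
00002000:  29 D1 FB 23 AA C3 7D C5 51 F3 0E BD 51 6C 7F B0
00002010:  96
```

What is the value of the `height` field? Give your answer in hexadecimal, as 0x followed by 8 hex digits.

0xC37DC551

`height` follows `payload_len` (4 B), `count` (1 B), so it starts at offset 4 + 1 = 5 and occupies 4 bytes.
Bytes at offsets 5..8: C3 7D C5 51.
Big-endian stores the most-significant byte at the lowest address.
The bytes are already most-significant first: 0xC37DC551.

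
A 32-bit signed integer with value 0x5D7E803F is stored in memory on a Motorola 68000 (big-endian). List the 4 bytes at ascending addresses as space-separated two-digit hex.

5D 7E 80 3F

Split into bytes (most-significant first): 5D 7E 80 3F.
In big-endian order the high byte comes first in memory.
So the memory order matches the most-significant-first order: 5D 7E 80 3F.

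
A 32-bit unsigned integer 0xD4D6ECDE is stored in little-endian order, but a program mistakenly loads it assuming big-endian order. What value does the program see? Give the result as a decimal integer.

Stored little-endian, the bytes at ascending addresses are DE EC D6 D4.
Read back as big-endian, the last byte is least significant, giving 0xDEECD6D4.
0xDEECD6D4 = 3740063444.

3740063444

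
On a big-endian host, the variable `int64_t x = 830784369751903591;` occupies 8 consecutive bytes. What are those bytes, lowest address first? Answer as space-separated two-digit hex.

830784369751903591 in hexadecimal, padded to 64 bits, is 0x0B8789FB8C024D67.
Split into bytes (most-significant first): 0B 87 89 FB 8C 02 4D 67.
In big-endian order the high byte comes first in memory.
So the memory order matches the most-significant-first order: 0B 87 89 FB 8C 02 4D 67.

0B 87 89 FB 8C 02 4D 67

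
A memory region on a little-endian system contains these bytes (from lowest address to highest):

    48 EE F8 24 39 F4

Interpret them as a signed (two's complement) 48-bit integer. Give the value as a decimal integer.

-12948706103736

Little-endian: lowest address holds the least-significant byte.
Reassemble most-significant byte first: F4 39 24 F8 EE 48 → 0xF43924F8EE48.
Top bit is set, so as a signed 48-bit value this is 0xF43924F8EE48 − 2^48 = -12948706103736.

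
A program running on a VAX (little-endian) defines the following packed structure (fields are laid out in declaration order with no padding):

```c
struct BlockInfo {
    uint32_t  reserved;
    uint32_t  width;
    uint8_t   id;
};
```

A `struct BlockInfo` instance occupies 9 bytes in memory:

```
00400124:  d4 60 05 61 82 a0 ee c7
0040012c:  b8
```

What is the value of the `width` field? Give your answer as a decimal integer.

3354304642

`width` follows `reserved` (4 bytes), so it starts at byte offset 4 and occupies 4 bytes.
Bytes at offsets 4..7: 82 A0 EE C7.
In little-endian order the low byte comes first in memory.
Reassemble most-significant byte first: C7 EE A0 82 → 0xC7EEA082.
0xC7EEA082 = 3354304642.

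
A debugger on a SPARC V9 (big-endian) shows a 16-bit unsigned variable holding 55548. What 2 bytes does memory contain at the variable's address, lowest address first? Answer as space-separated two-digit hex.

55548 in hexadecimal, padded to 16 bits, is 0xD8FC.
Split into bytes (most-significant first): D8 FC.
In big-endian order the high byte comes first in memory.
So the memory order matches the most-significant-first order: D8 FC.

D8 FC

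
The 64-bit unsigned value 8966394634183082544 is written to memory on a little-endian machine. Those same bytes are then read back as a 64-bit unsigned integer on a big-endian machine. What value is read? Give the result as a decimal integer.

3495483728594497404

8966394634183082544 in 64-bit hexadecimal is 0x7C6F0869EE738230.
Stored little-endian, the bytes at ascending addresses are 30 82 73 EE 69 08 6F 7C.
Read back as big-endian, the last byte is least significant, giving 0x308273EE69086F7C.
0x308273EE69086F7C = 3495483728594497404.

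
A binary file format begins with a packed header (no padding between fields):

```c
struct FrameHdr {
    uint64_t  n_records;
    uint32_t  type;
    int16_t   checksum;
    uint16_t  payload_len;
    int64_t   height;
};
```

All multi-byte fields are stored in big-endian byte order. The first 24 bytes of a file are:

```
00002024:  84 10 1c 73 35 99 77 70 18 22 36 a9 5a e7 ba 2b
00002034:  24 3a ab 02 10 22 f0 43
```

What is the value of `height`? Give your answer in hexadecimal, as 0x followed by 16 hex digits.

`height` follows `n_records` (8 B), `type` (4 B), `checksum` (2 B), `payload_len` (2 B), so it starts at offset 8 + 4 + 2 + 2 = 16 and occupies 8 bytes.
Bytes at offsets 16..23: 24 3A AB 02 10 22 F0 43.
In big-endian order the high byte comes first in memory.
The bytes are already most-significant first: 0x243AAB021022F043.

0x243AAB021022F043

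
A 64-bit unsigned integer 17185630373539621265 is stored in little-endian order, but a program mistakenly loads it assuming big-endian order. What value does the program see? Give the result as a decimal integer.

10460171399914815470

17185630373539621265 in 64-bit hexadecimal is 0xEE7F9FC577FE2991.
Stored little-endian, the bytes at ascending addresses are 91 29 FE 77 C5 9F 7F EE.
Read back as big-endian, the last byte is least significant, giving 0x9129FE77C59F7FEE.
0x9129FE77C59F7FEE = 10460171399914815470.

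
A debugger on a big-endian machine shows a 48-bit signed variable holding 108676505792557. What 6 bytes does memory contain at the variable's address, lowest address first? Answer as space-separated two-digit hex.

108676505792557 in hexadecimal, padded to 48 bits, is 0x62D73885F02D.
Split into bytes (most-significant first): 62 D7 38 85 F0 2D.
In big-endian order the high byte comes first in memory.
So the memory order matches the most-significant-first order: 62 D7 38 85 F0 2D.

62 D7 38 85 F0 2D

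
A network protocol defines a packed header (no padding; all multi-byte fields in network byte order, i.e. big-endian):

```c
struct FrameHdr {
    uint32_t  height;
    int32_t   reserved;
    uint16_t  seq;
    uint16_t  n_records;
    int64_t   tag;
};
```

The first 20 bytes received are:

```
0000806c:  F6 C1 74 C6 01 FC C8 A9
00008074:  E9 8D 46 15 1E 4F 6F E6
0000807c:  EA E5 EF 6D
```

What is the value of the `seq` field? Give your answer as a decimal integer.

`seq` follows `height` (4 B), `reserved` (4 B), so it starts at offset 4 + 4 = 8 and occupies 2 bytes.
Bytes at offsets 8..9: E9 8D.
In big-endian order the high byte comes first in memory.
The bytes are already most-significant first: 0xE98D.
0xE98D = 59789.

59789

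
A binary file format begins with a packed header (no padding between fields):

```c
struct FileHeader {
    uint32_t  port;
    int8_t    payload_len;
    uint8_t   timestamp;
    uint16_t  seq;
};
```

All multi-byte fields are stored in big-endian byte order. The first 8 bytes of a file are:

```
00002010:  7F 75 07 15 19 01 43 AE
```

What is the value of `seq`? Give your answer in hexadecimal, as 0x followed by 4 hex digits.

`seq` follows `port` (4 B), `payload_len` (1 B), `timestamp` (1 B), so it starts at offset 4 + 1 + 1 = 6 and occupies 2 bytes.
Bytes at offsets 6..7: 43 AE.
In big-endian order the high byte comes first in memory.
The bytes are already most-significant first: 0x43AE.

0x43AE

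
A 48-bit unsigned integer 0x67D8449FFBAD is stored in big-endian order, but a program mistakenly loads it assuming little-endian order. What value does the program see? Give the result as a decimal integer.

Stored big-endian, the bytes at ascending addresses are 67 D8 44 9F FB AD.
Read back as little-endian, the first byte is least significant, giving 0xADFB9F44D867.
0xADFB9F44D867 = 191296220485735.

191296220485735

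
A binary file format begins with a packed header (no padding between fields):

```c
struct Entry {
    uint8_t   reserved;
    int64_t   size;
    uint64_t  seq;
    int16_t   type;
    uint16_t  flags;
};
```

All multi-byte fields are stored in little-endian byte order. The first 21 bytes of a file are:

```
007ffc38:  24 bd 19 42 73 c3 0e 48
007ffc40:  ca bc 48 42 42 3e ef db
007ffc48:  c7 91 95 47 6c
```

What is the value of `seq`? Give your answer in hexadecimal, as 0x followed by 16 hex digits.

0xC7DBEF3E424248BC

`seq` follows `reserved` (1 B), `size` (8 B), so it starts at offset 1 + 8 = 9 and occupies 8 bytes.
Bytes at offsets 9..16: BC 48 42 42 3E EF DB C7.
Little-endian stores the least-significant byte at the lowest address.
Reassemble most-significant byte first: C7 DB EF 3E 42 42 48 BC → 0xC7DBEF3E424248BC.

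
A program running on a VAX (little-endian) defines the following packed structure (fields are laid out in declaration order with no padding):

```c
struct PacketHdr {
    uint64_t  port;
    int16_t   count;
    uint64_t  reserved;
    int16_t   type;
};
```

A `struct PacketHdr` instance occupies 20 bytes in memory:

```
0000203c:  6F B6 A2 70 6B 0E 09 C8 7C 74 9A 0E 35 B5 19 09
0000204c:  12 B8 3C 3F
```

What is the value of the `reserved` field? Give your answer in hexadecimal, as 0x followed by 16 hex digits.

0xB8120919B5350E9A

`reserved` follows `port` (8 B), `count` (2 B), so it starts at offset 8 + 2 = 10 and occupies 8 bytes.
Bytes at offsets 10..17: 9A 0E 35 B5 19 09 12 B8.
Little-endian stores the least-significant byte at the lowest address.
Reassemble most-significant byte first: B8 12 09 19 B5 35 0E 9A → 0xB8120919B5350E9A.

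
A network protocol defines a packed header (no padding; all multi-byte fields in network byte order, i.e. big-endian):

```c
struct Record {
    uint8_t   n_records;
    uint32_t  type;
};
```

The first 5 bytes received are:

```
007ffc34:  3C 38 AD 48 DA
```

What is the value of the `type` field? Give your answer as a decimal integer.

950880474

`type` follows `n_records` (1 byte), so it starts at byte offset 1 and occupies 4 bytes.
Bytes at offsets 1..4: 38 AD 48 DA.
Big-endian stores the most-significant byte at the lowest address.
The bytes are already most-significant first: 0x38AD48DA.
0x38AD48DA = 950880474.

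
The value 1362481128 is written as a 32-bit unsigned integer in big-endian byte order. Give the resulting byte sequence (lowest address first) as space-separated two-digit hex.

51 35 CF E8

1362481128 in hexadecimal, padded to 32 bits, is 0x5135CFE8.
Split into bytes (most-significant first): 51 35 CF E8.
Big-endian stores the most-significant byte at the lowest address.
So the memory order matches the most-significant-first order: 51 35 CF E8.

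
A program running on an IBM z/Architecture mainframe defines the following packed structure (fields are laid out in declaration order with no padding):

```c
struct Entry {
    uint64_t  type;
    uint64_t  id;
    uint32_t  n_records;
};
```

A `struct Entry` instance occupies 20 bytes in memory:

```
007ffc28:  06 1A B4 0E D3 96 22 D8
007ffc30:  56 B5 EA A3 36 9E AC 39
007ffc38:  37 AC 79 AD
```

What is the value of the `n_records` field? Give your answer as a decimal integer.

`n_records` follows `type` (8 B), `id` (8 B), so it starts at offset 8 + 8 = 16 and occupies 4 bytes.
Bytes at offsets 16..19: 37 AC 79 AD.
In big-endian order the high byte comes first in memory.
The bytes are already most-significant first: 0x37AC79AD.
0x37AC79AD = 934050221.

934050221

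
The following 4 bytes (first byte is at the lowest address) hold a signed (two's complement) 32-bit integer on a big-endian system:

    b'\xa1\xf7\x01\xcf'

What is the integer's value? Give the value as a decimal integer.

-1577647665

Big-endian stores the most-significant byte at the lowest address.
The bytes are already most-significant first: 0xA1F701CF.
Top bit is set, so as a signed 32-bit value this is 0xA1F701CF − 2^32 = -1577647665.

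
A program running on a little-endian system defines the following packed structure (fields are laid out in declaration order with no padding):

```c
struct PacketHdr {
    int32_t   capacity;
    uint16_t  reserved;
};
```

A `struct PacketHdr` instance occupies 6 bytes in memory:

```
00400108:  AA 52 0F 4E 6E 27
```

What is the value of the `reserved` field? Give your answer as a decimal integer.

10094

`reserved` follows `capacity` (4 bytes), so it starts at byte offset 4 and occupies 2 bytes.
Bytes at offsets 4..5: 6E 27.
In little-endian order the low byte comes first in memory.
Reassemble most-significant byte first: 27 6E → 0x276E.
0x276E = 10094.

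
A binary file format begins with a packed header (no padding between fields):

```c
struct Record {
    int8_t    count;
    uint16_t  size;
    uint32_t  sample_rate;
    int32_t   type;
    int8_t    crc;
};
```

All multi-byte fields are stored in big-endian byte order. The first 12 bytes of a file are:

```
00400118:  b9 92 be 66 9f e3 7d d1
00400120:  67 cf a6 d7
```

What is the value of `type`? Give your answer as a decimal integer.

-781725786

`type` follows `count` (1 B), `size` (2 B), `sample_rate` (4 B), so it starts at offset 1 + 2 + 4 = 7 and occupies 4 bytes.
Bytes at offsets 7..10: D1 67 CF A6.
In big-endian order the high byte comes first in memory.
The bytes are already most-significant first: 0xD167CFA6.
Top bit is set, so as a signed 32-bit value this is 0xD167CFA6 − 2^32 = -781725786.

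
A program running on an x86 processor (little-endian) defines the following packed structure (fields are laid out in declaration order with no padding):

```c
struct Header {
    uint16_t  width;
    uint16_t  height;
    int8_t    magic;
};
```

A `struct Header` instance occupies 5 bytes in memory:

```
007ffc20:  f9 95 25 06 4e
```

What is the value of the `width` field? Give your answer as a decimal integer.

`width` is the first field, at byte offset 0, occupying 2 bytes.
Bytes at offsets 0..1: F9 95.
Little-endian stores the least-significant byte at the lowest address.
Reassemble most-significant byte first: 95 F9 → 0x95F9.
0x95F9 = 38393.

38393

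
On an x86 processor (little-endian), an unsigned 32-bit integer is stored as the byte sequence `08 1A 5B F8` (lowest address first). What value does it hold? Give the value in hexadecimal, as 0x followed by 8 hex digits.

0xF85B1A08

In little-endian order the low byte comes first in memory.
Reassemble most-significant byte first: F8 5B 1A 08 → 0xF85B1A08.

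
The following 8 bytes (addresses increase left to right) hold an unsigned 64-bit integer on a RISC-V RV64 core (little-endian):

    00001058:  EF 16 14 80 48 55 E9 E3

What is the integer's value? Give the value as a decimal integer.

16422751286058030831

Little-endian stores the least-significant byte at the lowest address.
Reassemble most-significant byte first: E3 E9 55 48 80 14 16 EF → 0xE3E95548801416EF.
0xE3E95548801416EF = 16422751286058030831.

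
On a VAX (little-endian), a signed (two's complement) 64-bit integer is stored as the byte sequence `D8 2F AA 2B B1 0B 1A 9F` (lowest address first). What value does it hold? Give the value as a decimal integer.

-6982255416714842152

Little-endian stores the least-significant byte at the lowest address.
Reassemble most-significant byte first: 9F 1A 0B B1 2B AA 2F D8 → 0x9F1A0BB12BAA2FD8.
Top bit is set, so as a signed 64-bit value this is 0x9F1A0BB12BAA2FD8 − 2^64 = -6982255416714842152.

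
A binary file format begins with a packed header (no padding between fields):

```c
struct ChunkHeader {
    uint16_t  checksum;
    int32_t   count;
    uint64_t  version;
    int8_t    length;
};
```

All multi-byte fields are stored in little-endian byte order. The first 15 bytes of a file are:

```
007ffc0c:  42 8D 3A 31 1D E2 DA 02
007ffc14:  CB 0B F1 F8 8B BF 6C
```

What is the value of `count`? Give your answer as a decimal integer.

-501403334

`count` follows `checksum` (2 bytes), so it starts at byte offset 2 and occupies 4 bytes.
Bytes at offsets 2..5: 3A 31 1D E2.
Little-endian: lowest address holds the least-significant byte.
Reassemble most-significant byte first: E2 1D 31 3A → 0xE21D313A.
Top bit is set, so as a signed 32-bit value this is 0xE21D313A − 2^32 = -501403334.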